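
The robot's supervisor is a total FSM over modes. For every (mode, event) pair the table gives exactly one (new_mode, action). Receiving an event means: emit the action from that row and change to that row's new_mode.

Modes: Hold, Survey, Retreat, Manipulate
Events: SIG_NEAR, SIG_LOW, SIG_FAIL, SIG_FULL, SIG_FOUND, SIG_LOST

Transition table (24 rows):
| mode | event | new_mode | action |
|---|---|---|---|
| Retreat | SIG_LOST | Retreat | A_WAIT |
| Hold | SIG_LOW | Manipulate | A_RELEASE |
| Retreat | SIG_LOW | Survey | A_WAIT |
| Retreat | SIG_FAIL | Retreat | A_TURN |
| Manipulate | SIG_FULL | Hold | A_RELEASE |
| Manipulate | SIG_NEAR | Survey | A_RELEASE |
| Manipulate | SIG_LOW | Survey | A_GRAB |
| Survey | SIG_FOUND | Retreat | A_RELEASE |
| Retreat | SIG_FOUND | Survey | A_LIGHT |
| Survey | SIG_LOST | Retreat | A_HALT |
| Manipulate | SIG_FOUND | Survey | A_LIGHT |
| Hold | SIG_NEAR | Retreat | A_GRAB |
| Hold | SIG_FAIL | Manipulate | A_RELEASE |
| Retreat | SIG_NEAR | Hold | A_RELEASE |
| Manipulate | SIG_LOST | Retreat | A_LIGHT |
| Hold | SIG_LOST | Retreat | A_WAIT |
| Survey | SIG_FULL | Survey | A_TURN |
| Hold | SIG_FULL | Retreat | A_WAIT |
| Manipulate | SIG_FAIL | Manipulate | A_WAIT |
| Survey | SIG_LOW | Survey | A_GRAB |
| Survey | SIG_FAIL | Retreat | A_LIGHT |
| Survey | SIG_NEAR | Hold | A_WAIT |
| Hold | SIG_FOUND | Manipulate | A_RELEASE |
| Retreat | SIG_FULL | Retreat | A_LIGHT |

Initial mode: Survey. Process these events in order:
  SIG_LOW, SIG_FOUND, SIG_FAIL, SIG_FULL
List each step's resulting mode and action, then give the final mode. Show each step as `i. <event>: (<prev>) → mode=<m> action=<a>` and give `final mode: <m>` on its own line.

1. SIG_LOW: (Survey) → mode=Survey action=A_GRAB
2. SIG_FOUND: (Survey) → mode=Retreat action=A_RELEASE
3. SIG_FAIL: (Retreat) → mode=Retreat action=A_TURN
4. SIG_FULL: (Retreat) → mode=Retreat action=A_LIGHT

final mode: Retreat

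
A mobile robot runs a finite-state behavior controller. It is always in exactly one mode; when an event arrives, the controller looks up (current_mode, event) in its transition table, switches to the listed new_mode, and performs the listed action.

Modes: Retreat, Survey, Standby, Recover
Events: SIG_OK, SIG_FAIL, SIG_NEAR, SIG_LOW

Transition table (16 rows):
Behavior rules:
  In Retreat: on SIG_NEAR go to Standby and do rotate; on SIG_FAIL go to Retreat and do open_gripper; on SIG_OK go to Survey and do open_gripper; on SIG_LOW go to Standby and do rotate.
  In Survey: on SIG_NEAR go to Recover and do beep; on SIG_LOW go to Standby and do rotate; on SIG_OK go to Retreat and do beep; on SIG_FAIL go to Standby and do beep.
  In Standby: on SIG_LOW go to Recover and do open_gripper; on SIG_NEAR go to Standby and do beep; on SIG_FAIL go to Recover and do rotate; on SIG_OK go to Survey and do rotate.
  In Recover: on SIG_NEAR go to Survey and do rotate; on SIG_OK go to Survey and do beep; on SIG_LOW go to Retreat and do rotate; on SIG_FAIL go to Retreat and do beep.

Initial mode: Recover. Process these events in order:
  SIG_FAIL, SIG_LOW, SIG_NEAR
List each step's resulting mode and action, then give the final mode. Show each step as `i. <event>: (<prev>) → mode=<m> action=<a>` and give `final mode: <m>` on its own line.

final mode: Standby

1. SIG_FAIL: (Recover) → mode=Retreat action=beep
2. SIG_LOW: (Retreat) → mode=Standby action=rotate
3. SIG_NEAR: (Standby) → mode=Standby action=beep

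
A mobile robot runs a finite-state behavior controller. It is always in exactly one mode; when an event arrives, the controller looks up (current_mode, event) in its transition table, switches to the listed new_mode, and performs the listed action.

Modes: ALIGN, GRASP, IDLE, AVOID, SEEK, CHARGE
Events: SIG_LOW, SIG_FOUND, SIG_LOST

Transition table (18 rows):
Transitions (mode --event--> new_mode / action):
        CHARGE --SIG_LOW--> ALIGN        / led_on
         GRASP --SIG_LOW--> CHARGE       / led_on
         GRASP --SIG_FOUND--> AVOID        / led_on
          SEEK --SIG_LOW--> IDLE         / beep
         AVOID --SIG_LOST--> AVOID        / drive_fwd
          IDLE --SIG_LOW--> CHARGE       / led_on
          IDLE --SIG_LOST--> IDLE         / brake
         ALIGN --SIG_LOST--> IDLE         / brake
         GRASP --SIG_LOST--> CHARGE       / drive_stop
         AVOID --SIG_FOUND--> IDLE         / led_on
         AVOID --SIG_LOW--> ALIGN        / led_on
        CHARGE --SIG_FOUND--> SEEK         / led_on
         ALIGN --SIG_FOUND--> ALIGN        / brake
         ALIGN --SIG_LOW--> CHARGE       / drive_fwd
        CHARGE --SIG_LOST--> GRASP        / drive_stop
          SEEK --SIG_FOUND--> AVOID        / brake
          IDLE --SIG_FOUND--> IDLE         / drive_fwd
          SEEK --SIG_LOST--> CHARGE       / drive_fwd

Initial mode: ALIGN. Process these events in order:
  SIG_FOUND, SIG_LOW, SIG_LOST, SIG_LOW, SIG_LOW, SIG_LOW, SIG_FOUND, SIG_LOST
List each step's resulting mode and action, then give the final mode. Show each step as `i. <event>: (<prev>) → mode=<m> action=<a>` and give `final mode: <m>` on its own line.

1. SIG_FOUND: (ALIGN) → mode=ALIGN action=brake
2. SIG_LOW: (ALIGN) → mode=CHARGE action=drive_fwd
3. SIG_LOST: (CHARGE) → mode=GRASP action=drive_stop
4. SIG_LOW: (GRASP) → mode=CHARGE action=led_on
5. SIG_LOW: (CHARGE) → mode=ALIGN action=led_on
6. SIG_LOW: (ALIGN) → mode=CHARGE action=drive_fwd
7. SIG_FOUND: (CHARGE) → mode=SEEK action=led_on
8. SIG_LOST: (SEEK) → mode=CHARGE action=drive_fwd

final mode: CHARGE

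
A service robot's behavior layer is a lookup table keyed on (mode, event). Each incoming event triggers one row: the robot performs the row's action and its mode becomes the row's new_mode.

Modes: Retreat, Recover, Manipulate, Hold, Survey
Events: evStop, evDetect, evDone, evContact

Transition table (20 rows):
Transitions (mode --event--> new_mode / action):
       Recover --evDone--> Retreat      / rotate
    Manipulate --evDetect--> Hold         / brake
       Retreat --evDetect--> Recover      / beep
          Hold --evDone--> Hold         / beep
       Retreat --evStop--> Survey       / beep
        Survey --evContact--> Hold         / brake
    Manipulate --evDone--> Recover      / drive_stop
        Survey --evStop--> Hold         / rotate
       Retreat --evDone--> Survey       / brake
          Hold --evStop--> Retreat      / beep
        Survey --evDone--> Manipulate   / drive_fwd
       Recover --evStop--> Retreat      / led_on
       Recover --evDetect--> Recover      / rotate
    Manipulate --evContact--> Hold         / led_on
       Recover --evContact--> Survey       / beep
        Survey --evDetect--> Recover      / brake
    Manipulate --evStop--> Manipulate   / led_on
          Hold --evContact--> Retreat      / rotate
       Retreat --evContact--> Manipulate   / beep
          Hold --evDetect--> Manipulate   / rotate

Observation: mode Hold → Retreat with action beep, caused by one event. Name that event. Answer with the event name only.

evStop

try evStop: (Hold, evStop) → (Retreat, beep)  ← matches
try evDetect: (Hold, evDetect) → (Manipulate, rotate)
try evDone: (Hold, evDone) → (Hold, beep)
try evContact: (Hold, evContact) → (Retreat, rotate)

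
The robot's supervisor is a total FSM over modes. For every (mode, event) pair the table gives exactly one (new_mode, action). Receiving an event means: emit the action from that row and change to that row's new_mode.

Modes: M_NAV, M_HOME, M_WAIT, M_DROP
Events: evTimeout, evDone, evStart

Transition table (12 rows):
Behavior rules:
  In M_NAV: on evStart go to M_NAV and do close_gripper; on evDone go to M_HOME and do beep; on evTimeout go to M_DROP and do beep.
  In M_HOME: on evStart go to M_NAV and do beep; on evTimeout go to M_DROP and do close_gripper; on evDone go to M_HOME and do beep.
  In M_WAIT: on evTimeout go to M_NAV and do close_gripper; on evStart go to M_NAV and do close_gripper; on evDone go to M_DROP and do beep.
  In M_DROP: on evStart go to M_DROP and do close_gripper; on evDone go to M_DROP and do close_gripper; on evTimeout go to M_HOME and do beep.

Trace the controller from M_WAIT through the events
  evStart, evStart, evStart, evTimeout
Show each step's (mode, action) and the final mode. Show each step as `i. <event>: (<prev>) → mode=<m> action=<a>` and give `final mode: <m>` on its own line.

final mode: M_DROP

1. evStart: (M_WAIT) → mode=M_NAV action=close_gripper
2. evStart: (M_NAV) → mode=M_NAV action=close_gripper
3. evStart: (M_NAV) → mode=M_NAV action=close_gripper
4. evTimeout: (M_NAV) → mode=M_DROP action=beep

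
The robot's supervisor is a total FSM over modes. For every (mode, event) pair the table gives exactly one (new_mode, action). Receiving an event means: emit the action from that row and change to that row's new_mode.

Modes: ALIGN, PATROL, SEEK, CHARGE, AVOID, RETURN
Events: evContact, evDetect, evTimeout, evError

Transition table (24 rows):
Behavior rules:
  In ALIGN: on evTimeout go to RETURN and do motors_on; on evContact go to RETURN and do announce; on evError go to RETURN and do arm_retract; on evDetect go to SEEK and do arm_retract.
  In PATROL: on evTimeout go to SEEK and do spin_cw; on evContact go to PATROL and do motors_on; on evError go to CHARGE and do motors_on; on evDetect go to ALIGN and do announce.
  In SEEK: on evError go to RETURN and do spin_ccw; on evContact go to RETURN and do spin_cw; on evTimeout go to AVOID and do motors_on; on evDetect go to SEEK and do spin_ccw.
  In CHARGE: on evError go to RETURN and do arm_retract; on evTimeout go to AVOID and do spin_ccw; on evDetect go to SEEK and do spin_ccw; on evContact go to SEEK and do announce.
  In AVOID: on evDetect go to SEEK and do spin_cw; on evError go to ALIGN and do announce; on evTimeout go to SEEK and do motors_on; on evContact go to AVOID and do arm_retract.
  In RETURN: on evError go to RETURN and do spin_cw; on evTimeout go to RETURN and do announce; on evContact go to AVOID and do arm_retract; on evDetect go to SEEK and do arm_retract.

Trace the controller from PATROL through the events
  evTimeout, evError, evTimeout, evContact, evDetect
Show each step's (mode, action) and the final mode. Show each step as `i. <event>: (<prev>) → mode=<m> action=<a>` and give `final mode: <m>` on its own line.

final mode: SEEK

1. evTimeout: (PATROL) → mode=SEEK action=spin_cw
2. evError: (SEEK) → mode=RETURN action=spin_ccw
3. evTimeout: (RETURN) → mode=RETURN action=announce
4. evContact: (RETURN) → mode=AVOID action=arm_retract
5. evDetect: (AVOID) → mode=SEEK action=spin_cw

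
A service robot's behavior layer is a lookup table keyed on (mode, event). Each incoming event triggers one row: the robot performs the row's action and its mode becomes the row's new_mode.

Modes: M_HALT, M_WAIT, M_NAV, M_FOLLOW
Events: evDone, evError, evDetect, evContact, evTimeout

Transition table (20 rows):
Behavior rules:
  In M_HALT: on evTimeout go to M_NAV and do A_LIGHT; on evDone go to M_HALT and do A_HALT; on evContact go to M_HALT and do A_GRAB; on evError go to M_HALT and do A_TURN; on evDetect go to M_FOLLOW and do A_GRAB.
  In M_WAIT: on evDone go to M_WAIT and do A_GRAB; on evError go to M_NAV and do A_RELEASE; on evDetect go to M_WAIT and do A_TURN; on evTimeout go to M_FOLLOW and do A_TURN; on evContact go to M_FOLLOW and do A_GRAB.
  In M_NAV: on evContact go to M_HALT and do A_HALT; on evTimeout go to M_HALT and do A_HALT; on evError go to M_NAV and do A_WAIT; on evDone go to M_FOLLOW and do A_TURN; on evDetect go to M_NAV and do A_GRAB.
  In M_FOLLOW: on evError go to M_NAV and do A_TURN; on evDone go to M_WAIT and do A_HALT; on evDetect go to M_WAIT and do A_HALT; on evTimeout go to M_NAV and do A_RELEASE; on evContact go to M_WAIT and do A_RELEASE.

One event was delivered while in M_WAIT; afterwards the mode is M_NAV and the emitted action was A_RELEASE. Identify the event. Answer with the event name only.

try evDone: (M_WAIT, evDone) → (M_WAIT, A_GRAB)
try evError: (M_WAIT, evError) → (M_NAV, A_RELEASE)  ← matches
try evDetect: (M_WAIT, evDetect) → (M_WAIT, A_TURN)
try evContact: (M_WAIT, evContact) → (M_FOLLOW, A_GRAB)
try evTimeout: (M_WAIT, evTimeout) → (M_FOLLOW, A_TURN)

evError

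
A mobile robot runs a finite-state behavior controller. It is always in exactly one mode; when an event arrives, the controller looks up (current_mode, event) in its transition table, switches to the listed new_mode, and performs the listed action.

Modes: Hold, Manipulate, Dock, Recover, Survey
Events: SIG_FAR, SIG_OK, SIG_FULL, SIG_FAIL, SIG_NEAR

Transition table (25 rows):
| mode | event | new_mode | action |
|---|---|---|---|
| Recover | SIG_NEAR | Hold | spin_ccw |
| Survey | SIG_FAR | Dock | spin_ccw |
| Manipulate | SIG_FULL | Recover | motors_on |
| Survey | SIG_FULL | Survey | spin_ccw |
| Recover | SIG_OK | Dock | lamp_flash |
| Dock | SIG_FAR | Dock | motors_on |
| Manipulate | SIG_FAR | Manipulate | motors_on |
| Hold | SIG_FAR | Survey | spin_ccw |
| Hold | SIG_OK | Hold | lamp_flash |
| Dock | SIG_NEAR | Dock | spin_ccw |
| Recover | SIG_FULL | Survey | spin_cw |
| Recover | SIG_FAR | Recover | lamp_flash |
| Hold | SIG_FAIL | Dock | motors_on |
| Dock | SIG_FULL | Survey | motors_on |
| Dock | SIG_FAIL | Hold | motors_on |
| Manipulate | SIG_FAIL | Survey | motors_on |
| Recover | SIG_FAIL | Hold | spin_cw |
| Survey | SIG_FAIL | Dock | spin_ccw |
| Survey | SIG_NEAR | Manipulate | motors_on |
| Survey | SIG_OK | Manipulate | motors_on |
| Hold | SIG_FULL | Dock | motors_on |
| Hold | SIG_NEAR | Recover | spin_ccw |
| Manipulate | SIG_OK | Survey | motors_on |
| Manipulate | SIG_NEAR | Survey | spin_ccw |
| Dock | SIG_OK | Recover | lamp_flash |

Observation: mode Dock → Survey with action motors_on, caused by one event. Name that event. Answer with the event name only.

try SIG_FAR: (Dock, SIG_FAR) → (Dock, motors_on)
try SIG_OK: (Dock, SIG_OK) → (Recover, lamp_flash)
try SIG_FULL: (Dock, SIG_FULL) → (Survey, motors_on)  ← matches
try SIG_FAIL: (Dock, SIG_FAIL) → (Hold, motors_on)
try SIG_NEAR: (Dock, SIG_NEAR) → (Dock, spin_ccw)

SIG_FULL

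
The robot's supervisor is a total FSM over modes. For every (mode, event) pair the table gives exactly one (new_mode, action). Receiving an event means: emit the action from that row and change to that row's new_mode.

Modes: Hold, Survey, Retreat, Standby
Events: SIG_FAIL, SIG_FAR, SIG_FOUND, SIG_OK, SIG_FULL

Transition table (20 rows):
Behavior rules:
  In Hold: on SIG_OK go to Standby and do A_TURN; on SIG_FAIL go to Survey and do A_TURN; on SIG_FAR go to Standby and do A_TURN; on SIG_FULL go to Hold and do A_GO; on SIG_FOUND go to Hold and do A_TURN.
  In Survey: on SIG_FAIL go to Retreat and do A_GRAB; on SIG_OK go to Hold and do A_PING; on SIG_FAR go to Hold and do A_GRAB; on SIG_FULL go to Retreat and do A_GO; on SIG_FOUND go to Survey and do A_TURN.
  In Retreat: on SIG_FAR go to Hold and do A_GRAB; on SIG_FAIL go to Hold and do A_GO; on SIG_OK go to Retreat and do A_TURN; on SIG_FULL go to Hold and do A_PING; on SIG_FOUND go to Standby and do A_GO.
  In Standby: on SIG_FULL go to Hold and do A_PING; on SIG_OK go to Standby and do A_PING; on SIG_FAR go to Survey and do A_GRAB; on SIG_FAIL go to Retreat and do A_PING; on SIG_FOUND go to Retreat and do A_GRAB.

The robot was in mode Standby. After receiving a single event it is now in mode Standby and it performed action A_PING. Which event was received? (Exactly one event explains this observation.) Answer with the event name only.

SIG_OK

try SIG_FAIL: (Standby, SIG_FAIL) → (Retreat, A_PING)
try SIG_FAR: (Standby, SIG_FAR) → (Survey, A_GRAB)
try SIG_FOUND: (Standby, SIG_FOUND) → (Retreat, A_GRAB)
try SIG_OK: (Standby, SIG_OK) → (Standby, A_PING)  ← matches
try SIG_FULL: (Standby, SIG_FULL) → (Hold, A_PING)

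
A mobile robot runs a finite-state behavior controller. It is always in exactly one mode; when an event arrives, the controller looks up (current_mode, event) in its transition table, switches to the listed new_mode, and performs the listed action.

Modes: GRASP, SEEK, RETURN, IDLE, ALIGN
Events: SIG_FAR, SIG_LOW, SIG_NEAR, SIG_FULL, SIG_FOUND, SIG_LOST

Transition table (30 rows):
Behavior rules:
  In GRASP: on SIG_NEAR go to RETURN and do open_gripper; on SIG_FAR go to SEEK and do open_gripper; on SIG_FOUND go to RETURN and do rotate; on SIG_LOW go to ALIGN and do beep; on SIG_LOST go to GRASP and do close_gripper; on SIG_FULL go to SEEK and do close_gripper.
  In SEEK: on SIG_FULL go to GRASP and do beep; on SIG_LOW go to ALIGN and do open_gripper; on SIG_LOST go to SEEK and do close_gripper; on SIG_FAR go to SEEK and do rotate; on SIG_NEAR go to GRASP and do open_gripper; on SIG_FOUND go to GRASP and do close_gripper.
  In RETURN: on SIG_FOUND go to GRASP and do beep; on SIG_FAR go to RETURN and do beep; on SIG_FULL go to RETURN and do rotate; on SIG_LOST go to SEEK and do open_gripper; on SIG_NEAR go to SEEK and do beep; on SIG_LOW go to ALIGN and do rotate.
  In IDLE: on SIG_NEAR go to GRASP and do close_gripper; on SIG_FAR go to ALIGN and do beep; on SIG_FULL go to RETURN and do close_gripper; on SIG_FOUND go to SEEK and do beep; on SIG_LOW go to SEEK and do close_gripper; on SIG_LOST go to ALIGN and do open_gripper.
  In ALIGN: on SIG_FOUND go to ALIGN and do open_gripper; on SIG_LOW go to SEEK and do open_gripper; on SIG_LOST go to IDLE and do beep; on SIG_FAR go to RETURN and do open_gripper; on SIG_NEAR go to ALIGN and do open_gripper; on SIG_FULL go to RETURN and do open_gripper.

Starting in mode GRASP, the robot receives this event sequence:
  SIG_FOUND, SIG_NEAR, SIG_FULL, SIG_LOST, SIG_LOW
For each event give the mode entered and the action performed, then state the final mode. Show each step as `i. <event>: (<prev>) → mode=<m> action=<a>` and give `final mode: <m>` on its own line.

final mode: ALIGN

1. SIG_FOUND: (GRASP) → mode=RETURN action=rotate
2. SIG_NEAR: (RETURN) → mode=SEEK action=beep
3. SIG_FULL: (SEEK) → mode=GRASP action=beep
4. SIG_LOST: (GRASP) → mode=GRASP action=close_gripper
5. SIG_LOW: (GRASP) → mode=ALIGN action=beep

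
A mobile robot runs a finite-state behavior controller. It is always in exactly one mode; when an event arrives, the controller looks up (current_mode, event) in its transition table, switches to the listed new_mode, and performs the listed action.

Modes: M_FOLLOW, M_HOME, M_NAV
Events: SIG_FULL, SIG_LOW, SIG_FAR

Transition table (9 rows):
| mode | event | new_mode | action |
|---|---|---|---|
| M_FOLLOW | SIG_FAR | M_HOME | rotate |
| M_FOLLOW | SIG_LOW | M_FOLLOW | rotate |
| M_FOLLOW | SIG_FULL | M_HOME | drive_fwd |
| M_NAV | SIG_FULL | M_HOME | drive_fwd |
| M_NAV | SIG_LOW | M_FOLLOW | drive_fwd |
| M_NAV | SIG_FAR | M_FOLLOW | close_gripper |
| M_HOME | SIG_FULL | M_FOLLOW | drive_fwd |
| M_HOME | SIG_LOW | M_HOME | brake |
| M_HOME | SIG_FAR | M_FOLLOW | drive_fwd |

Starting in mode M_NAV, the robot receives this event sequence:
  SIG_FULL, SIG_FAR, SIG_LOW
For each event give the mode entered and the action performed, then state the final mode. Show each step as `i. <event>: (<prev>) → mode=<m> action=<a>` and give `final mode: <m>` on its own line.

final mode: M_FOLLOW

1. SIG_FULL: (M_NAV) → mode=M_HOME action=drive_fwd
2. SIG_FAR: (M_HOME) → mode=M_FOLLOW action=drive_fwd
3. SIG_LOW: (M_FOLLOW) → mode=M_FOLLOW action=rotate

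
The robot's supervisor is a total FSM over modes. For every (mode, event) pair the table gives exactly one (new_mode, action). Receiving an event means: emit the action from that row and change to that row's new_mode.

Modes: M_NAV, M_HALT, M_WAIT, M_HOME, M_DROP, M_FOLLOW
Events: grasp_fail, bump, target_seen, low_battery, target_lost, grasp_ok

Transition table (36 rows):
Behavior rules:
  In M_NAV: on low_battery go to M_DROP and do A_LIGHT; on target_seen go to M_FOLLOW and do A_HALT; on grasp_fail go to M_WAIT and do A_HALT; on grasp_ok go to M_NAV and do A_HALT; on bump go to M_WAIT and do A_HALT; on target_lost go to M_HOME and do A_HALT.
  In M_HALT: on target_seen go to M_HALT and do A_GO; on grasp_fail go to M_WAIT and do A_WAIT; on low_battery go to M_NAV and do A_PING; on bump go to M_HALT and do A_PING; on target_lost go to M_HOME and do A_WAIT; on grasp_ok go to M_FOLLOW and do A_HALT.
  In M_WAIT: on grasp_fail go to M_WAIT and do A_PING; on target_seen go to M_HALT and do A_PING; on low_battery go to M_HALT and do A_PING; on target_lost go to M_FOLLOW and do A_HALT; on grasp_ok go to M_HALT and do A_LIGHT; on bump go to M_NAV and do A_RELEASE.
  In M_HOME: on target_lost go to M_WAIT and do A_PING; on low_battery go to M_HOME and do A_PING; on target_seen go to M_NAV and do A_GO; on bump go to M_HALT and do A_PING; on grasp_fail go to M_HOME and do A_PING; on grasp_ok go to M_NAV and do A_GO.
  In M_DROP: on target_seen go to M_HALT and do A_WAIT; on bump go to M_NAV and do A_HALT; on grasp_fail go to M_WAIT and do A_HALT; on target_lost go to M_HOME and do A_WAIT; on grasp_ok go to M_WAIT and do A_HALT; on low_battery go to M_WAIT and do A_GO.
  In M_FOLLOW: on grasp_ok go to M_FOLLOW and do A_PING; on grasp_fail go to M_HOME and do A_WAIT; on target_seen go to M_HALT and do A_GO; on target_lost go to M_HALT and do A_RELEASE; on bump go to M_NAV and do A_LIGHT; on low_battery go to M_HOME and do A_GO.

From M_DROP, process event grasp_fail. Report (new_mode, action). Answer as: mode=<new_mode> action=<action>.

mode=M_WAIT action=A_HALT

current mode = M_DROP; filter table to that mode:
  (M_DROP, target_seen) → (M_HALT, A_WAIT)
  (M_DROP, bump) → (M_NAV, A_HALT)
  (M_DROP, grasp_fail) → (M_WAIT, A_HALT)  ← event matches
  (M_DROP, target_lost) → (M_HOME, A_WAIT)
  (M_DROP, grasp_ok) → (M_WAIT, A_HALT)
  (M_DROP, low_battery) → (M_WAIT, A_GO)
event = grasp_fail selects (M_WAIT, A_HALT)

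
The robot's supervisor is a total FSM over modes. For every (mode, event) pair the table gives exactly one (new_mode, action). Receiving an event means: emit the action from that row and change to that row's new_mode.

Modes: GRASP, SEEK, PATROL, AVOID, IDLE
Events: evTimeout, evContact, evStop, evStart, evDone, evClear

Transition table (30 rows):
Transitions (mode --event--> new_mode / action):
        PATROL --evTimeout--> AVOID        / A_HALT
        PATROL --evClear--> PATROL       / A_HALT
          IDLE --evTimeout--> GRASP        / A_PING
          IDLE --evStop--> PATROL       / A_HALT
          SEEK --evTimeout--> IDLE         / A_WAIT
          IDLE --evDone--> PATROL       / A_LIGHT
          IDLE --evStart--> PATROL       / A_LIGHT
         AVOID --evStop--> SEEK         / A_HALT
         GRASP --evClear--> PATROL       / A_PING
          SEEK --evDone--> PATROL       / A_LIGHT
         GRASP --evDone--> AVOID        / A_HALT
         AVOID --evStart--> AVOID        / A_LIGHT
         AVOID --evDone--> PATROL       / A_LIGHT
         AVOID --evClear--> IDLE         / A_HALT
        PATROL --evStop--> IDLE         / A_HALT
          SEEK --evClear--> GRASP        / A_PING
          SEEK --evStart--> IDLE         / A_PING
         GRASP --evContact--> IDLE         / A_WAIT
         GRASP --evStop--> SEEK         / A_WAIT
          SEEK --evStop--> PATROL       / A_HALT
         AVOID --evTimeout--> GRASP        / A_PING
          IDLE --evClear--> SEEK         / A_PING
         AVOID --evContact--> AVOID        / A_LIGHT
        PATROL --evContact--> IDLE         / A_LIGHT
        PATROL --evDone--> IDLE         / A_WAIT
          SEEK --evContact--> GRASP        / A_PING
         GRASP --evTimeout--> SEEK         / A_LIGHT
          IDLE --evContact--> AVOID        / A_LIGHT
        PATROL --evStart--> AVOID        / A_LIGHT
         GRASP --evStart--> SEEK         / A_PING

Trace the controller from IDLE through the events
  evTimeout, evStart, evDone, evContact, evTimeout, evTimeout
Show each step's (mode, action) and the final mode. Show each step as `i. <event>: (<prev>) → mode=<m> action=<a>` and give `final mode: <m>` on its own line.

1. evTimeout: (IDLE) → mode=GRASP action=A_PING
2. evStart: (GRASP) → mode=SEEK action=A_PING
3. evDone: (SEEK) → mode=PATROL action=A_LIGHT
4. evContact: (PATROL) → mode=IDLE action=A_LIGHT
5. evTimeout: (IDLE) → mode=GRASP action=A_PING
6. evTimeout: (GRASP) → mode=SEEK action=A_LIGHT

final mode: SEEK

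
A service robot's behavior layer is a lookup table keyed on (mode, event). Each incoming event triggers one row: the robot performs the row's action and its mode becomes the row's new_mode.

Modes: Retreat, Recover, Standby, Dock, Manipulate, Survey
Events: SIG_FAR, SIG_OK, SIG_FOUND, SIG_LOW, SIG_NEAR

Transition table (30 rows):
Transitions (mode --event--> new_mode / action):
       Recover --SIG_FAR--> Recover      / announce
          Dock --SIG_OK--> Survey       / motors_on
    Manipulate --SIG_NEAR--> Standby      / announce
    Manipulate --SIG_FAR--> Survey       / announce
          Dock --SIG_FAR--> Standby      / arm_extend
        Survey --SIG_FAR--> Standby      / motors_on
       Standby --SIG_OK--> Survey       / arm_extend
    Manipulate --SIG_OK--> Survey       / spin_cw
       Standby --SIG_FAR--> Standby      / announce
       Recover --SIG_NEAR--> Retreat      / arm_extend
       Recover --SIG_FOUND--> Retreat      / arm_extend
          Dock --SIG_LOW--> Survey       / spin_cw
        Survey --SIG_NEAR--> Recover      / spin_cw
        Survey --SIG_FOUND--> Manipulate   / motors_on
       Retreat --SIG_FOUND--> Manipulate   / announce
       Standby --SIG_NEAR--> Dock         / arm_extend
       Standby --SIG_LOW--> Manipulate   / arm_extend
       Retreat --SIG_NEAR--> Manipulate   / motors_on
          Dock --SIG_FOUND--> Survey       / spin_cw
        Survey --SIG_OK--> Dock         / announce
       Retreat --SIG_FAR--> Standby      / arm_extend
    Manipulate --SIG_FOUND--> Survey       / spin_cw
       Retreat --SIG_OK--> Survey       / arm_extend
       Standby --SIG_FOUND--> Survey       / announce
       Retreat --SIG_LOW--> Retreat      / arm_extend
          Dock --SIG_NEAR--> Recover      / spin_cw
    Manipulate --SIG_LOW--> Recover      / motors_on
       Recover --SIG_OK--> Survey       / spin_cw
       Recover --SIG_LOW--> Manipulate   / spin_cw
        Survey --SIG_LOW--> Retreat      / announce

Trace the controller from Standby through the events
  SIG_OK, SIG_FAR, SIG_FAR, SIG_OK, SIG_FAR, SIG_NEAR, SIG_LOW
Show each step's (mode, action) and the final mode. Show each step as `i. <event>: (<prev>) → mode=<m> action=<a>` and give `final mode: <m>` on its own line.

final mode: Survey

1. SIG_OK: (Standby) → mode=Survey action=arm_extend
2. SIG_FAR: (Survey) → mode=Standby action=motors_on
3. SIG_FAR: (Standby) → mode=Standby action=announce
4. SIG_OK: (Standby) → mode=Survey action=arm_extend
5. SIG_FAR: (Survey) → mode=Standby action=motors_on
6. SIG_NEAR: (Standby) → mode=Dock action=arm_extend
7. SIG_LOW: (Dock) → mode=Survey action=spin_cw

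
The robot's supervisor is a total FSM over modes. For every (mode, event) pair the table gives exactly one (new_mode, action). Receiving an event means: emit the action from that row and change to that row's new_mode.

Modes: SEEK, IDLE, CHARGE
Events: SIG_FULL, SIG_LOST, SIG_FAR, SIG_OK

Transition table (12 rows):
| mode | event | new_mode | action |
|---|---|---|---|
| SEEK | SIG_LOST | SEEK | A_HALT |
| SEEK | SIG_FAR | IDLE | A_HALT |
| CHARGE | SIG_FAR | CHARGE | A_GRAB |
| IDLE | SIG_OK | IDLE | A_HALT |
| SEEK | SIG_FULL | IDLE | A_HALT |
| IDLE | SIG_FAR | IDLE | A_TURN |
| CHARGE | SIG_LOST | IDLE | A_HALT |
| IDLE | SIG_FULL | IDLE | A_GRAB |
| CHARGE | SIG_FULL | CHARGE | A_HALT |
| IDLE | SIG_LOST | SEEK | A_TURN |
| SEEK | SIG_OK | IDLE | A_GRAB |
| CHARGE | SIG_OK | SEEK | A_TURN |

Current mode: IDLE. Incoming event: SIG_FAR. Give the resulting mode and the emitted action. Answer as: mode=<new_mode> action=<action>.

current mode = IDLE; filter table to that mode:
  (IDLE, SIG_OK) → (IDLE, A_HALT)
  (IDLE, SIG_FAR) → (IDLE, A_TURN)  ← event matches
  (IDLE, SIG_FULL) → (IDLE, A_GRAB)
  (IDLE, SIG_LOST) → (SEEK, A_TURN)
event = SIG_FAR selects (IDLE, A_TURN)

mode=IDLE action=A_TURN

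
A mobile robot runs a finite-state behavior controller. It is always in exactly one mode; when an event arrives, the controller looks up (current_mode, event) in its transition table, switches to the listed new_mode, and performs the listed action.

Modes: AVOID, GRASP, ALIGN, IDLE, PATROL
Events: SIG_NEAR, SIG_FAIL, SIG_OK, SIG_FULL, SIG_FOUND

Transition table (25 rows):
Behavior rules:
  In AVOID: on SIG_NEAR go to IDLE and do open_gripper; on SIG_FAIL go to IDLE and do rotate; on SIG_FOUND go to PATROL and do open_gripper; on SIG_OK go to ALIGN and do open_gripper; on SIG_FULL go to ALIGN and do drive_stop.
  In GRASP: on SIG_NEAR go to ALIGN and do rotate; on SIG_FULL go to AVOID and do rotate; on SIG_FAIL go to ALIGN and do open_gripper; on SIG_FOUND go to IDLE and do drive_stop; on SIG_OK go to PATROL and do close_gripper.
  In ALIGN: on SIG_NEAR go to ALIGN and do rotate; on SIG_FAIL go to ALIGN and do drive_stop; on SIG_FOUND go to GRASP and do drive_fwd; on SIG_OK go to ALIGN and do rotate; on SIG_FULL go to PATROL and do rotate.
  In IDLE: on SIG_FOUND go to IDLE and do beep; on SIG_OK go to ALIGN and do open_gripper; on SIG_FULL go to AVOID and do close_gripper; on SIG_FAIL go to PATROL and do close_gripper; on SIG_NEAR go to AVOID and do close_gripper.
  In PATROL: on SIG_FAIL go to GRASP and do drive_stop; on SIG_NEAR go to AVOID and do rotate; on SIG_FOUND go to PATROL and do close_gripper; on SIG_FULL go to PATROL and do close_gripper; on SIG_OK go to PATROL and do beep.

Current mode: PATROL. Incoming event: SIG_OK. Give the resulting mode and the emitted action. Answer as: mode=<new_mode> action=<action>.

current mode = PATROL; filter table to that mode:
  (PATROL, SIG_FAIL) → (GRASP, drive_stop)
  (PATROL, SIG_NEAR) → (AVOID, rotate)
  (PATROL, SIG_FOUND) → (PATROL, close_gripper)
  (PATROL, SIG_FULL) → (PATROL, close_gripper)
  (PATROL, SIG_OK) → (PATROL, beep)  ← event matches
event = SIG_OK selects (PATROL, beep)

mode=PATROL action=beep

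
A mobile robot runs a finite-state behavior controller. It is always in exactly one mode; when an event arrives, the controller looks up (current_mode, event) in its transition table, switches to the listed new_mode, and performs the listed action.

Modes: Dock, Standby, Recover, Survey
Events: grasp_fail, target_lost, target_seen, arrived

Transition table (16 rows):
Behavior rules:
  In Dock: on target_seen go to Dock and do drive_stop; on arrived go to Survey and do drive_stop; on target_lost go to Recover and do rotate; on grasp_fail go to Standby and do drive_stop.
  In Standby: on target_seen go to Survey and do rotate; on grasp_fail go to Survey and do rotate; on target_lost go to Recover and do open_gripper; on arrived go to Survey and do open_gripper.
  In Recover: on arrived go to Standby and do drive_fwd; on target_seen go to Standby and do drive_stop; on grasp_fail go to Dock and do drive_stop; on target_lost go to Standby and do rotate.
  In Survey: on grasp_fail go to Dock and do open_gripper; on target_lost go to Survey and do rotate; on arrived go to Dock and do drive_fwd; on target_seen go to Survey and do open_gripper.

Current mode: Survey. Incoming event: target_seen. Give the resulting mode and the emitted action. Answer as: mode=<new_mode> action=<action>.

mode=Survey action=open_gripper

current mode = Survey; filter table to that mode:
  (Survey, grasp_fail) → (Dock, open_gripper)
  (Survey, target_lost) → (Survey, rotate)
  (Survey, arrived) → (Dock, drive_fwd)
  (Survey, target_seen) → (Survey, open_gripper)  ← event matches
event = target_seen selects (Survey, open_gripper)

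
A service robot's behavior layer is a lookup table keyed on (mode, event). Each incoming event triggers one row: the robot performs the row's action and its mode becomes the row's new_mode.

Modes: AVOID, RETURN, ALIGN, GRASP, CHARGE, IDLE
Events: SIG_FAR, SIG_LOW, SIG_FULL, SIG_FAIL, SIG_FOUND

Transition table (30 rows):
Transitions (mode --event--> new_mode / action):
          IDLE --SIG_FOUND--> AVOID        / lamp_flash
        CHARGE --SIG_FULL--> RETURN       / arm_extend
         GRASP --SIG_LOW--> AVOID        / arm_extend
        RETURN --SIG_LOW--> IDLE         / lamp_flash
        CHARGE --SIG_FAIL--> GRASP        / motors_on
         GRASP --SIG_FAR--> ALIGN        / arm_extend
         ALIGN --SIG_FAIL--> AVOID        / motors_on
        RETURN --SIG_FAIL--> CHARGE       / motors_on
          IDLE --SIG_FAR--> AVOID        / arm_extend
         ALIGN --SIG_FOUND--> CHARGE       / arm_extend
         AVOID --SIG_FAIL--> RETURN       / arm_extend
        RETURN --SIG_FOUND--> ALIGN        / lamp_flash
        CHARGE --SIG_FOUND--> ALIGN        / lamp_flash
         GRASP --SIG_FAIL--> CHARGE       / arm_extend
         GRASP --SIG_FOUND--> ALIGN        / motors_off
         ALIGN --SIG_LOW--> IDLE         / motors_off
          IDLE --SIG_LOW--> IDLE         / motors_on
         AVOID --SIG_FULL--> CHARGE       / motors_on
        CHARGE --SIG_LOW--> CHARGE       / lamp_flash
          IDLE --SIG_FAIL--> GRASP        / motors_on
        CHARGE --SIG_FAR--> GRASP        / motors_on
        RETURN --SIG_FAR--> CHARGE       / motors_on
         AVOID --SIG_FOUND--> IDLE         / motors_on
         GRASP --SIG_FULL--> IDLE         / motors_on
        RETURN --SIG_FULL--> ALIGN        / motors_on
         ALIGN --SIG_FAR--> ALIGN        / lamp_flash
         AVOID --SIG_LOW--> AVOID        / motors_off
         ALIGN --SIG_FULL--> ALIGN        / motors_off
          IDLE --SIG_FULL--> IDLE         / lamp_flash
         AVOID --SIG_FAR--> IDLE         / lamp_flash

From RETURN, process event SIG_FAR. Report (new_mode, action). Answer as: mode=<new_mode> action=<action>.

current mode = RETURN; filter table to that mode:
  (RETURN, SIG_LOW) → (IDLE, lamp_flash)
  (RETURN, SIG_FAIL) → (CHARGE, motors_on)
  (RETURN, SIG_FOUND) → (ALIGN, lamp_flash)
  (RETURN, SIG_FAR) → (CHARGE, motors_on)  ← event matches
  (RETURN, SIG_FULL) → (ALIGN, motors_on)
event = SIG_FAR selects (CHARGE, motors_on)

mode=CHARGE action=motors_on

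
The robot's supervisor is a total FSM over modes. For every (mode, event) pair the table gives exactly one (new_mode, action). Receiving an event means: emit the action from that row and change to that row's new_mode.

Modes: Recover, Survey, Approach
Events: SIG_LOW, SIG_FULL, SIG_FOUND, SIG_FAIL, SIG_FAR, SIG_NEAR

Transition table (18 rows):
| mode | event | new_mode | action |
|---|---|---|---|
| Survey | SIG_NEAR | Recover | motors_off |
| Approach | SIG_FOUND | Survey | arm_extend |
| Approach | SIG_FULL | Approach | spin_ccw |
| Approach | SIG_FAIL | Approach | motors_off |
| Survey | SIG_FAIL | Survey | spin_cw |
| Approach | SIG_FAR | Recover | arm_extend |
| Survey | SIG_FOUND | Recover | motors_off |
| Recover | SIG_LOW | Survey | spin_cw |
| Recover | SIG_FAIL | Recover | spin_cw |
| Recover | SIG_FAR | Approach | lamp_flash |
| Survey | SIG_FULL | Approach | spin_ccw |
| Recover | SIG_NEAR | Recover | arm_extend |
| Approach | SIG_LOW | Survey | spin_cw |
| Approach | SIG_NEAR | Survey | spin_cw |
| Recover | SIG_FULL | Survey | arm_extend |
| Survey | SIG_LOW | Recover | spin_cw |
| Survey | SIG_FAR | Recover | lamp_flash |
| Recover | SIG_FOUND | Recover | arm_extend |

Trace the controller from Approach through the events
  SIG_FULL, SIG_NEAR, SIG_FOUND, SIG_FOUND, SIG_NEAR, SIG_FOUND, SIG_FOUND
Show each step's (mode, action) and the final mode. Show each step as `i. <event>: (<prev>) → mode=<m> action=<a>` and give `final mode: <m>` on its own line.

final mode: Recover

1. SIG_FULL: (Approach) → mode=Approach action=spin_ccw
2. SIG_NEAR: (Approach) → mode=Survey action=spin_cw
3. SIG_FOUND: (Survey) → mode=Recover action=motors_off
4. SIG_FOUND: (Recover) → mode=Recover action=arm_extend
5. SIG_NEAR: (Recover) → mode=Recover action=arm_extend
6. SIG_FOUND: (Recover) → mode=Recover action=arm_extend
7. SIG_FOUND: (Recover) → mode=Recover action=arm_extend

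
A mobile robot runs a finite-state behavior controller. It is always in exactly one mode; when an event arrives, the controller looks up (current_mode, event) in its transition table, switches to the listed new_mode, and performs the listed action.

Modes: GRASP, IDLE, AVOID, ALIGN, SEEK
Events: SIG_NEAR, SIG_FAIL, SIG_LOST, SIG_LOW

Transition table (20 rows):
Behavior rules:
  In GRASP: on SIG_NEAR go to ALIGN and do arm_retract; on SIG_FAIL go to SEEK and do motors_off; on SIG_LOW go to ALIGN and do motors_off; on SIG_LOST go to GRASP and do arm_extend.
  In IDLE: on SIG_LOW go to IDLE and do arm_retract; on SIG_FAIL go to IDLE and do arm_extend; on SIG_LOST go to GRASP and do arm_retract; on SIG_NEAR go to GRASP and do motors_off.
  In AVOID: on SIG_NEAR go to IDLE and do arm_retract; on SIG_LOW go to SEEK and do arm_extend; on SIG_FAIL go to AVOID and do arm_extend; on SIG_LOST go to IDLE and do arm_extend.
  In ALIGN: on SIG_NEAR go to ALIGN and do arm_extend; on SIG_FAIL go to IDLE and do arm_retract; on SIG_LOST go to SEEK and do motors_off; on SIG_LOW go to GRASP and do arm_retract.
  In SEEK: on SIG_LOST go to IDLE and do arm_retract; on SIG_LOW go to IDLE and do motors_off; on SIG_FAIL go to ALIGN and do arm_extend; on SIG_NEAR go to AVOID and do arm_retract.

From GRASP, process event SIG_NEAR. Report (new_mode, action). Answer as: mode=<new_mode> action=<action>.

current mode = GRASP; filter table to that mode:
  (GRASP, SIG_NEAR) → (ALIGN, arm_retract)  ← event matches
  (GRASP, SIG_FAIL) → (SEEK, motors_off)
  (GRASP, SIG_LOW) → (ALIGN, motors_off)
  (GRASP, SIG_LOST) → (GRASP, arm_extend)
event = SIG_NEAR selects (ALIGN, arm_retract)

mode=ALIGN action=arm_retract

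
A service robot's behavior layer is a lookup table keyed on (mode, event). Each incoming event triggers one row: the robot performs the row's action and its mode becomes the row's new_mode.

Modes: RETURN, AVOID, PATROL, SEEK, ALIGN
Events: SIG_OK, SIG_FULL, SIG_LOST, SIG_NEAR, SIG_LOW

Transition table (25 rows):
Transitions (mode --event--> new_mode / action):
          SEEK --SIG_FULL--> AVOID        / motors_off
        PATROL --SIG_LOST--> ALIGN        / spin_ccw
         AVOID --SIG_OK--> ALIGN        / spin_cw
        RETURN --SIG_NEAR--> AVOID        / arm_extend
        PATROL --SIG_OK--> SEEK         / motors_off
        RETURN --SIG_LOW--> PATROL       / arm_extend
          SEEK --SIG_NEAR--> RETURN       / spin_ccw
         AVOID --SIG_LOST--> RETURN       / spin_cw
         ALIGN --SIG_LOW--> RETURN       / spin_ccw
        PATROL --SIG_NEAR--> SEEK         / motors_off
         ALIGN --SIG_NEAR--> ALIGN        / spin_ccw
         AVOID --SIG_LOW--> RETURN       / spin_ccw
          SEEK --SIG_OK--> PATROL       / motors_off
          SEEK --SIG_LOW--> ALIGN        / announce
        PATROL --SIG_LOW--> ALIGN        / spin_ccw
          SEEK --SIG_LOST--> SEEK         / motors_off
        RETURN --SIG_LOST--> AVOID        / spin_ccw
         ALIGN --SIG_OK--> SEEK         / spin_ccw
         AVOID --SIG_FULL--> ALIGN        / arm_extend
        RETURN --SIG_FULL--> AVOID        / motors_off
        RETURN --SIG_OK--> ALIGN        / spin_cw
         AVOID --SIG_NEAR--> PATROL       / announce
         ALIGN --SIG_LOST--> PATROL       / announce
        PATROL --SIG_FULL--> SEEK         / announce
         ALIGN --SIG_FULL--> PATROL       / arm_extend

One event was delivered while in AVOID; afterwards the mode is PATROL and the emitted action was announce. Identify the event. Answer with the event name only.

SIG_NEAR

try SIG_OK: (AVOID, SIG_OK) → (ALIGN, spin_cw)
try SIG_FULL: (AVOID, SIG_FULL) → (ALIGN, arm_extend)
try SIG_LOST: (AVOID, SIG_LOST) → (RETURN, spin_cw)
try SIG_NEAR: (AVOID, SIG_NEAR) → (PATROL, announce)  ← matches
try SIG_LOW: (AVOID, SIG_LOW) → (RETURN, spin_ccw)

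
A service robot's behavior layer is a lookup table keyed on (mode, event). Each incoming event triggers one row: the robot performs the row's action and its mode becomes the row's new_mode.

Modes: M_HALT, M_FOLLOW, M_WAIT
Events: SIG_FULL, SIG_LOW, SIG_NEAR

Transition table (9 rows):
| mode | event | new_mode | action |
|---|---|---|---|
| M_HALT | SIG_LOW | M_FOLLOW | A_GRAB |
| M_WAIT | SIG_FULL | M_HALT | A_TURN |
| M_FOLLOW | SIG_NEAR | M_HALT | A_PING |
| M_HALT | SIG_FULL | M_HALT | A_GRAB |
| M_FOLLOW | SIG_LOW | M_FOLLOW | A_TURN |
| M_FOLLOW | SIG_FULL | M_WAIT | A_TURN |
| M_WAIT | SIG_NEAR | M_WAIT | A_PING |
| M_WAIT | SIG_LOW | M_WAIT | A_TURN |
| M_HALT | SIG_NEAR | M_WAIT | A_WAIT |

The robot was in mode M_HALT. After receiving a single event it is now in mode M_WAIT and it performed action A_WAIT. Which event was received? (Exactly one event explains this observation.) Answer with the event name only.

SIG_NEAR

try SIG_FULL: (M_HALT, SIG_FULL) → (M_HALT, A_GRAB)
try SIG_LOW: (M_HALT, SIG_LOW) → (M_FOLLOW, A_GRAB)
try SIG_NEAR: (M_HALT, SIG_NEAR) → (M_WAIT, A_WAIT)  ← matches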